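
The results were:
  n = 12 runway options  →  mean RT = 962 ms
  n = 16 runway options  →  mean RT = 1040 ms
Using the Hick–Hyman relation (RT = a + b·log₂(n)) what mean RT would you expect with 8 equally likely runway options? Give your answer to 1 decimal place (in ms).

Fit slope and intercept:
  b = (1040 − 962) / (log₂ 16 − log₂ 12) = 78 / (4 − 3.5850) = 187.935 ms/bit
  a = 962 − 187.935 × 3.5850 = 288.261 ms
Then RT(8) = 288.261 + 187.935 × log₂ 8 = 288.261 + 187.935 × 3 ≈ 852.065 ms.

852.1 ms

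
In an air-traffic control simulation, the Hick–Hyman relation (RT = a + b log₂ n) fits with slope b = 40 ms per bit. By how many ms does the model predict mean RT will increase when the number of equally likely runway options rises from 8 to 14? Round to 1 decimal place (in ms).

32.3 ms

Only the slope matters, since a is common to both: ΔRT = b·log₂(n₂/n₁).
log₂(14) − log₂(8) = 3.8074 − 3 = 0.8074.
ΔRT = 40 × 0.8074 = 32.294 ms.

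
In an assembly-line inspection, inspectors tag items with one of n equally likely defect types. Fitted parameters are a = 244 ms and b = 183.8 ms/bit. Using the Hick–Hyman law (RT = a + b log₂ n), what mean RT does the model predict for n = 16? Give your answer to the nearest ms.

979 ms

log₂(16) = 4 bits, so RT = 244 + 183.8 × 4 ≈ 979.200 ms.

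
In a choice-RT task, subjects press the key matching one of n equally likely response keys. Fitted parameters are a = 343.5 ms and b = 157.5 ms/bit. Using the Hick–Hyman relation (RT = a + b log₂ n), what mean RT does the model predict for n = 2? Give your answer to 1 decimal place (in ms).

501.0 ms

log₂(2) = 1 bits, so RT = 343.5 + 157.5 × 1 ≈ 501.000 ms.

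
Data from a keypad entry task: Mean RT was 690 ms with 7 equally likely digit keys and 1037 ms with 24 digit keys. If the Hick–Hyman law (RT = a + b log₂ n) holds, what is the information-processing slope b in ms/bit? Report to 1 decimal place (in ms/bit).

The slope on a log₂ axis is (1037 − 690) / (4.5850 − 2.8074) = 195.206 ms/bit.

195.2 ms/bit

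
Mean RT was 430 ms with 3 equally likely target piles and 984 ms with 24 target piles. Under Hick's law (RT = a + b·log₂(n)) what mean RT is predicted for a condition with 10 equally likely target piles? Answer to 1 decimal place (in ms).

750.8 ms

Solve the two-equation system in a and b:
  b = (984 − 430) / (log₂ 24 − log₂ 3) = 554 / (4.5850 − 1.5850) = 184.667 ms/bit
  a = 430 − 184.667 × 1.5850 = 137.310 ms
Then RT(10) = 137.310 + 184.667 × log₂ 10 = 137.310 + 184.667 × 3.3219 ≈ 750.760 ms.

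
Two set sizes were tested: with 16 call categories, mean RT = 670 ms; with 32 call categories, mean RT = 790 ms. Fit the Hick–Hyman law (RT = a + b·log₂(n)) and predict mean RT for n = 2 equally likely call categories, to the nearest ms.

310 ms

Solve the two-equation system in a and b:
  b = (790 − 670) / (log₂ 32 − log₂ 16) = 120 / (5 − 4) = 120 ms/bit
  a = 670 − 120 × 4 = 190 ms
Then RT(2) = 190 + 120 × log₂ 2 = 190 + 120 × 1 ≈ 310.000 ms.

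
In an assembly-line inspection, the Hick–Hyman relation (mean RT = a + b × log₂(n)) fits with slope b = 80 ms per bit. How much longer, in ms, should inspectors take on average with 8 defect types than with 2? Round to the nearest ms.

160 ms

Only the slope matters, since a is common to both: ΔRT = b·log₂(n₂/n₁).
log₂(8) − log₂(2) = log₂(8/2) = log₂(4) = 2.
ΔRT = 80 × 2.0000 = 160.000 ms.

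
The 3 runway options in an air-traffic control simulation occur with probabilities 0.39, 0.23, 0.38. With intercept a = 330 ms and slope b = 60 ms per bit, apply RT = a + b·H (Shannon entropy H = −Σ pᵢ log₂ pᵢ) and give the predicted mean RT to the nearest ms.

423 ms

H = 0.39·log₂(1/0.39) + 0.23·log₂(1/0.23) + 0.38·log₂(1/0.38) = 1.5479 bits.
RT = 330 + 60 × 1.5479 = 422.88 ms.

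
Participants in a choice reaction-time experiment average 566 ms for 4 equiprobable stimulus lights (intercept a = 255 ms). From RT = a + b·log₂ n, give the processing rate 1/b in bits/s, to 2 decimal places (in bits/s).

6.43 bits/s

Choice component = 566 − 255 = 311 ms over log₂(4) = 2 bits.
b = 311 / 2 = 155.500 ms/bit, so 1/b = 6.431 bits/s.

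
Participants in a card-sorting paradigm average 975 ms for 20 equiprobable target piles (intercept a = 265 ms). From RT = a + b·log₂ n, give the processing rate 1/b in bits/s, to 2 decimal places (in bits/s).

Choice component = 975 − 265 = 710 ms over log₂(20) = 4.3219 bits.
b = 710 / 4.3219 = 164.279 ms/bit, so 1/b = 6.087 bits/s.

6.09 bits/s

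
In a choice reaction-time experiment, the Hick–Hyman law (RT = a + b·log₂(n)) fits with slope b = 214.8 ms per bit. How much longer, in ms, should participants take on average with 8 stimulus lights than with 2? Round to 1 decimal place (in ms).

The intercept a cancels: ΔRT = b·(log₂ n₂ − log₂ n₁) = b·log₂(n₂/n₁).
log₂(8) − log₂(2) = log₂(8/2) = log₂(4) = 2.
ΔRT = 214.8 × 2.0000 = 429.600 ms.

429.6 ms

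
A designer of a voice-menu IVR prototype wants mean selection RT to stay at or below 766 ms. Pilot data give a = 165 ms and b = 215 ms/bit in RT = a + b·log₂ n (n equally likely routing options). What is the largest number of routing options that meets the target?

6

Set 165 + 215·log₂ n ≤ 766 → log₂ n ≤ (766 − 165)/215 = 2.7953.
So n ≤ 2^2.7953 = 6.942; the largest integer n is 6.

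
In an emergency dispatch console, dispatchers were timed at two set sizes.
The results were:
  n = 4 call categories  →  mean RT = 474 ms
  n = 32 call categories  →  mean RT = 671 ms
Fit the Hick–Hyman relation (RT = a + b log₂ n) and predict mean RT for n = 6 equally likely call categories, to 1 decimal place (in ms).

Solve the two-equation system in a and b:
  b = (671 − 474) / (log₂ 32 − log₂ 4) = 197 / (5 − 2) = 65.667 ms/bit
  a = 474 − 65.667 × 2 = 342.667 ms
Then RT(6) = 342.667 + 65.667 × log₂ 6 = 342.667 + 65.667 × 2.5850 ≈ 512.413 ms.

512.4 ms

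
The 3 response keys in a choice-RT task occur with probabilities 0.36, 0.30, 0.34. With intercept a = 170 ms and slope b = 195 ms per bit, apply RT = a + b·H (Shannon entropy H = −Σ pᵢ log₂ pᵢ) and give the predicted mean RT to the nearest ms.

H = 0.36·log₂(1/0.36) + 0.30·log₂(1/0.30) + 0.34·log₂(1/0.34) = 1.5809 bits.
RT = 170 + 195 × 1.5809 = 478.27 ms.

478 ms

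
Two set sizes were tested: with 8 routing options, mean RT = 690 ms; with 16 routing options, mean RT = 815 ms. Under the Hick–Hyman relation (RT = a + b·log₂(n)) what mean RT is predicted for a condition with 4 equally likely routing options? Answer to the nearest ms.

Fit slope and intercept:
  b = (815 − 690) / (log₂ 16 − log₂ 8) = 125 / (4 − 3) = 125 ms/bit
  a = 690 − 125 × 3 = 315 ms
Then RT(4) = 315 + 125 × log₂ 4 = 315 + 125 × 2 ≈ 565.000 ms.

565 ms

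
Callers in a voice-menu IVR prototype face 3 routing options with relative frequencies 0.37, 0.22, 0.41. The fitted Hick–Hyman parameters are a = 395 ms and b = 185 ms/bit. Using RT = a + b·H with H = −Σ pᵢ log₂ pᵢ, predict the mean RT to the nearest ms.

Entropy contributions −pᵢ log₂ pᵢ: 0.5307, 0.4806, 0.5274; sum H = 1.5387 bits.
RT = a + bH = 395 + 185·1.5387 = 679.66 ms.

680 ms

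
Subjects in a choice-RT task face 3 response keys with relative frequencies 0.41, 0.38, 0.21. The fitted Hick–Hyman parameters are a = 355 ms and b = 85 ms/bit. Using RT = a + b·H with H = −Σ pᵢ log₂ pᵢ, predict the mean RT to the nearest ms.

485 ms

H = 0.41·log₂(1/0.41) + 0.38·log₂(1/0.38) + 0.21·log₂(1/0.21) = 1.5307 bits.
RT = 355 + 85 × 1.5307 = 485.11 ms.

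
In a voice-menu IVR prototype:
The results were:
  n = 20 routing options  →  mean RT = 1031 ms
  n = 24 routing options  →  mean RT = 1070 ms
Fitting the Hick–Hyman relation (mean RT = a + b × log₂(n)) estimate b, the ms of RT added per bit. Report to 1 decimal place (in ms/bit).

Slope: b = (1070 − 1031) / (log₂ 24 − log₂ 20) = 39/0.2630 = 148.270 ms/bit.

148.3 ms/bit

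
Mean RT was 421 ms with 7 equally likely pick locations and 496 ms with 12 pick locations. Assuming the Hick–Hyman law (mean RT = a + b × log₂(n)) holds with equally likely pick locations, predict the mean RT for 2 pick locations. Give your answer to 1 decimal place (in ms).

246.7 ms

Fit slope and intercept:
  b = (496 − 421) / (log₂ 12 − log₂ 7) = 75 / (3.5850 − 2.8074) = 96.450 ms/bit
  a = 421 − 96.450 × 2.8074 = 150.232 ms
Then RT(2) = 150.232 + 96.450 × log₂ 2 = 150.232 + 96.450 × 1 ≈ 246.681 ms.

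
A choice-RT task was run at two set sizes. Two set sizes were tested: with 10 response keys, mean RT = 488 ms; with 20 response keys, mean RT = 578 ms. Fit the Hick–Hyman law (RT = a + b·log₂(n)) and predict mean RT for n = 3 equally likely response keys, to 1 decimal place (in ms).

Fit slope and intercept:
  b = (578 − 488) / (log₂ 20 − log₂ 10) = 90 / (4.3219 − 3.3219) = 90.000 ms/bit
  a = 488 − 90.000 × 3.3219 = 189.026 ms
Then RT(3) = 189.026 + 90.000 × log₂ 3 = 189.026 + 90.000 × 1.5850 ≈ 331.673 ms.

331.7 ms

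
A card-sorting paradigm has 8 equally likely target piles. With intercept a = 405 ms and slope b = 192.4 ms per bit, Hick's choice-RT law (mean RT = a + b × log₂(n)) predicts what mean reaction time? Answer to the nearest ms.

log₂(8) = 3 bits, so RT = 405 + 192.4 × 3 ≈ 982.200 ms.

982 ms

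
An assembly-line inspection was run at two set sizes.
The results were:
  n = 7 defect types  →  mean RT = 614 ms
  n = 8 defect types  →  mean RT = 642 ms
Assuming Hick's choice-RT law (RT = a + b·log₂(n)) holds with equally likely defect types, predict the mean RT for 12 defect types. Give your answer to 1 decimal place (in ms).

727.0 ms

Fit slope and intercept:
  b = (642 − 614) / (log₂ 8 − log₂ 7) = 28 / (3 − 2.8074) = 145.345 ms/bit
  a = 614 − 145.345 × 2.8074 = 205.965 ms
Then RT(12) = 205.965 + 145.345 × log₂ 12 = 205.965 + 145.345 × 3.5850 ≈ 727.021 ms.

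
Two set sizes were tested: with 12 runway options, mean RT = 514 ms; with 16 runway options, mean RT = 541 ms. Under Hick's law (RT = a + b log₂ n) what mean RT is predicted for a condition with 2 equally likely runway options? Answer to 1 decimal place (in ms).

With log₂ n on the abscissa the relation is linear; from the two conditions:
  b = (541 − 514) / (log₂ 16 − log₂ 12) = 27 / (4 − 3.5850) = 65.054 ms/bit
  a = 514 − 65.054 × 3.5850 = 280.783 ms
Then RT(2) = 280.783 + 65.054 × log₂ 2 = 280.783 + 65.054 × 1 ≈ 345.837 ms.

345.8 ms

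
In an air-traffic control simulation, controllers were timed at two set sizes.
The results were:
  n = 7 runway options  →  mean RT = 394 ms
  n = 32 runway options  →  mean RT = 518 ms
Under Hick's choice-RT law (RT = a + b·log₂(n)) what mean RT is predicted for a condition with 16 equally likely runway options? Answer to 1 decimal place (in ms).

With log₂ n on the abscissa the relation is linear; from the two conditions:
  b = (518 − 394) / (log₂ 32 − log₂ 7) = 124 / (5 − 2.8074) = 56.553 ms/bit
  a = 394 − 56.553 × 2.8074 = 235.236 ms
Then RT(16) = 235.236 + 56.553 × log₂ 16 = 235.236 + 56.553 × 4 ≈ 461.447 ms.

461.4 ms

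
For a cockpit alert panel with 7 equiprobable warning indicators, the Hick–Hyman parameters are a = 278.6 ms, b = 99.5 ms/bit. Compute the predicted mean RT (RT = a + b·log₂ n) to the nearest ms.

log₂(7) = 2.8074 bits, so RT = 278.6 + 99.5 × 2.8074 ≈ 557.932 ms.

558 ms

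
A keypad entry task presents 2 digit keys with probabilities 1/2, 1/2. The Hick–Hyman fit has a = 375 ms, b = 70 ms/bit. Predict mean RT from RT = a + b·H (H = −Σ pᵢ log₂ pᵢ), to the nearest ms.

H = −Σ pᵢ log₂ pᵢ = 0.5·1 + 0.5·1 = 1.000 bits.
RT = 375 + 70 × 1.000 = 445.00 ms.

445 ms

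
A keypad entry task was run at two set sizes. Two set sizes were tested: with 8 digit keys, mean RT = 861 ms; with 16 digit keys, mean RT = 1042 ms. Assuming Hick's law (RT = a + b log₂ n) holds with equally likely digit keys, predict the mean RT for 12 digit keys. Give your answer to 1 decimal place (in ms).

966.9 ms

Solve the two-equation system in a and b:
  b = (1042 − 861) / (log₂ 16 − log₂ 8) = 181 / (4 − 3) = 181.000 ms/bit
  a = 861 − 181.000 × 3 = 318.000 ms
Then RT(12) = 318.000 + 181.000 × log₂ 12 = 318.000 + 181.000 × 3.5850 ≈ 966.878 ms.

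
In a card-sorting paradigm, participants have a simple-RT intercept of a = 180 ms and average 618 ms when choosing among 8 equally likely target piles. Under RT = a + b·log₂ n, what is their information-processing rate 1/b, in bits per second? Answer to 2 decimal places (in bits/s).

b = (618 − 180)/log₂ 8 = 438/3 = 146.000 ms per bit = 0.14600 s/bit; the reciprocal is 6.849 bits/s.

6.85 bits/s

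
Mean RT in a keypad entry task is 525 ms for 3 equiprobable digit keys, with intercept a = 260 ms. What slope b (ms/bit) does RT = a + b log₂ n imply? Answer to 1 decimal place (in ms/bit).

log₂(3) = 1.5850 bits.
b = (RT − a)/log₂ n = (525 − 260) / 1.5850 = 167.196 ms/bit.

167.2 ms/bit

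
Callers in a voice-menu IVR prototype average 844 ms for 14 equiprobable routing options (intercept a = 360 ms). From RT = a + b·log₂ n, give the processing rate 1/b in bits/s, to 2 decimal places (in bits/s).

7.87 bits/s

Choice component = 844 − 360 = 484 ms over log₂(14) = 3.8074 bits.
b = 484 / 3.8074 = 127.122 ms/bit, so 1/b = 7.866 bits/s.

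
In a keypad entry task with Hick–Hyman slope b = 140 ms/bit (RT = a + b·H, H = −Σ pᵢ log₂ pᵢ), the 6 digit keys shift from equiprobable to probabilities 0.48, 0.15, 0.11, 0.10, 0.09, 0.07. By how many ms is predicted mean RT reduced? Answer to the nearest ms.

Equiprobable entropy H₀ = log₂ 6 = 2.5850 bits.
Skewed entropy H = −Σ pᵢ log₂ pᵢ = 2.1825 bits.
ΔRT = b·(H₀ − H) = 140 × 0.4025 = 56.34 ms.

56 ms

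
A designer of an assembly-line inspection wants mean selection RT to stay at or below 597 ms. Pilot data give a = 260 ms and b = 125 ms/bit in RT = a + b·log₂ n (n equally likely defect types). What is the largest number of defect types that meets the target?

Information budget: (597 − 260)/125 = 2.6960 bits, so n ≤ 2^2.6960 = 6.480 → at most 6.

6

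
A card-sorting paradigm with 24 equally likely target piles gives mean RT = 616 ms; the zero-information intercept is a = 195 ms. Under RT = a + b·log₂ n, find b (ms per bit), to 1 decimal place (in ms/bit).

91.8 ms/bit

log₂(24) = 4.5850 bits.
b = (RT − a)/log₂ n = (616 − 195) / 4.5850 = 91.822 ms/bit.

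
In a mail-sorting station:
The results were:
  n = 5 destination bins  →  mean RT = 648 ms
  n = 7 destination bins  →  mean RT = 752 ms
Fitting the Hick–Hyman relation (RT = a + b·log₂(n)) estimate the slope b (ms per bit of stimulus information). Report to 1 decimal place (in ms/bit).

214.2 ms/bit

The slope on a log₂ axis is (752 − 648) / (2.8074 − 2.3219) = 214.244 ms/bit.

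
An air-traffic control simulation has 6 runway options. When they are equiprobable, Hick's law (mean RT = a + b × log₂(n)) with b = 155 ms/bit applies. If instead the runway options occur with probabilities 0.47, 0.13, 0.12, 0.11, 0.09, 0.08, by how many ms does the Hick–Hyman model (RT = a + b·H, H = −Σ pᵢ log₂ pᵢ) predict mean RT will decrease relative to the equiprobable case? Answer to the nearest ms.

Equiprobable entropy H₀ = log₂ 6 = 2.5850 bits.
Skewed entropy H = −Σ pᵢ log₂ pᵢ = 2.2161 bits.
ΔRT = b·(H₀ − H) = 155 × 0.3688 = 57.17 ms.

57 ms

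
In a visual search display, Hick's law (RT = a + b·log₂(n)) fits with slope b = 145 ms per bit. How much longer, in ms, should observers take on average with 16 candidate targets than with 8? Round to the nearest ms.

145 ms

Only the slope matters, since a is common to both: ΔRT = b·log₂(n₂/n₁).
log₂(16) − log₂(8) = log₂(16/8) = log₂(2) = 1.
ΔRT = 145 × 1.0000 = 145.000 ms.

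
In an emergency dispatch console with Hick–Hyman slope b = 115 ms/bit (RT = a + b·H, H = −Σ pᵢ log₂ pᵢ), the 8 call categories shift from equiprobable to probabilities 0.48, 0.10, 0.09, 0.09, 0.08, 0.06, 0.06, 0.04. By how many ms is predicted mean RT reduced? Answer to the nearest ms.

The RT saving is b·ΔH. Equiprobable H₀ = log₂(8) = 3.0000 bits; with the given probabilities H = 2.4301 bits.
b·(H₀ − H) = 115 × (3.0000 − 2.4301) = 65.54 ms.

66 ms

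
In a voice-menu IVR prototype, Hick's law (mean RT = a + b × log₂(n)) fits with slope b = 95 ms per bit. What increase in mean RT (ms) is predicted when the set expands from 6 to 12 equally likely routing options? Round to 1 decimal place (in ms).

ΔRT = (a + b log₂ n₂) − (a + b log₂ n₁) = b·(log₂ n₂ − log₂ n₁).
log₂(12) − log₂(6) = log₂(12/6) = log₂(2) = 1.
ΔRT = 95 × 1.0000 = 95.000 ms.

95.0 ms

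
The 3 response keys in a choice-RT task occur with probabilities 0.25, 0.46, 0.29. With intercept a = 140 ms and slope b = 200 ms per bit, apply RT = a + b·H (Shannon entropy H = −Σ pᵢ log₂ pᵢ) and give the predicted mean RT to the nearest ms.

Entropy contributions −pᵢ log₂ pᵢ: 0.5000, 0.5153, 0.5179; sum H = 1.5332 bits.
RT = a + bH = 140 + 200·1.5332 = 446.65 ms.

447 ms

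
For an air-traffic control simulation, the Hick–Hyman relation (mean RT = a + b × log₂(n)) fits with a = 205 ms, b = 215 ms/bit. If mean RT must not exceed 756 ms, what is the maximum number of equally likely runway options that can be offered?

Set 205 + 215·log₂ n ≤ 756 → log₂ n ≤ (756 − 205)/215 = 2.5628.
So n ≤ 2^2.5628 = 5.908; the largest integer n is 5.

5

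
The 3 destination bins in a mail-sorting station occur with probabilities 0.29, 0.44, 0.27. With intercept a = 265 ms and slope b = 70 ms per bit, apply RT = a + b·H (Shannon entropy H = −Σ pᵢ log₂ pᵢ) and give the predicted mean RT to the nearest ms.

373 ms

Entropy contributions −pᵢ log₂ pᵢ: 0.5179, 0.5211, 0.5100; sum H = 1.5491 bits.
RT = a + bH = 265 + 70·1.5491 = 373.44 ms.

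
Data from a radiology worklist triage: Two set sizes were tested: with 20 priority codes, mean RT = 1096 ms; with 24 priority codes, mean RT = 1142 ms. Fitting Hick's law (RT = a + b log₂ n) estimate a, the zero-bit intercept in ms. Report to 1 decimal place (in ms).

340.2 ms

The slope on a log₂ axis is (1142 − 1096) / (4.5850 − 4.3219) = 174.882 ms/bit.
a = RT₁ − b·log₂ n₁ = 1096 − 174.882 × 4.3219 = 340.172 ms.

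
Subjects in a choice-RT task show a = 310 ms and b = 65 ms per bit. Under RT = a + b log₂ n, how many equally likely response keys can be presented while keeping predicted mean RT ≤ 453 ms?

Set 310 + 65·log₂ n ≤ 453 → log₂ n ≤ (453 − 310)/65 = 2.2000.
So n ≤ 2^2.2000 = 4.595; the largest integer n is 4.

4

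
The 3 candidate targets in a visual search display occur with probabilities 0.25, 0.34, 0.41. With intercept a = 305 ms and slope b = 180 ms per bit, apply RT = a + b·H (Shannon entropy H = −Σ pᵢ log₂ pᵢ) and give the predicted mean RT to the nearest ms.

H = 0.25·log₂(1/0.25) + 0.34·log₂(1/0.34) + 0.41·log₂(1/0.41) = 1.5566 bits.
RT = 305 + 180 × 1.5566 = 585.18 ms.

585 ms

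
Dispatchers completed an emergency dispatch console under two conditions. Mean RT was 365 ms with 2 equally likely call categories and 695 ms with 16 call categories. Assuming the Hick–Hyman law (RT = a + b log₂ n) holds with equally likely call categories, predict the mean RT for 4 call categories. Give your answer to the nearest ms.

With log₂ n on the abscissa the relation is linear; from the two conditions:
  b = (695 − 365) / (log₂ 16 − log₂ 2) = 330 / (4 − 1) = 110 ms/bit
  a = 365 − 110 × 1 = 255 ms
Then RT(4) = 255 + 110 × log₂ 4 = 255 + 110 × 2 ≈ 475.000 ms.

475 ms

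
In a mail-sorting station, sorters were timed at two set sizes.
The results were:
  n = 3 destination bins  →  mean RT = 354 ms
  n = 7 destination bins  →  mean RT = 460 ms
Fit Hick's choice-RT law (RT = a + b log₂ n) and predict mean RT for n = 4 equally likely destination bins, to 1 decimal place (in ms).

RT is linear in log₂ n, so two points fix the line:
  b = (460 − 354) / (log₂ 7 − log₂ 3) = 106 / (2.8074 − 1.5850) = 86.715 ms/bit
  a = 354 − 86.715 × 1.5850 = 216.560 ms
Then RT(4) = 216.560 + 86.715 × log₂ 4 = 216.560 + 86.715 × 2 ≈ 389.990 ms.

390.0 ms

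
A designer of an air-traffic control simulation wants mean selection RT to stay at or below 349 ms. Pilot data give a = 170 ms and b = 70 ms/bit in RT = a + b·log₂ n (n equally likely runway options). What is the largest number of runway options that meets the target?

Set 170 + 70·log₂ n ≤ 349 → log₂ n ≤ (349 − 170)/70 = 2.5571.
So n ≤ 2^2.5571 = 5.885; the largest integer n is 5.

5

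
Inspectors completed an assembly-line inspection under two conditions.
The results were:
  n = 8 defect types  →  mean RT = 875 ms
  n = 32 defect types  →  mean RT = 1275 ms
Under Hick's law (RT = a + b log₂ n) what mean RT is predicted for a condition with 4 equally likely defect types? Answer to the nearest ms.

675 ms

With log₂ n on the abscissa the relation is linear; from the two conditions:
  b = (1275 − 875) / (log₂ 32 − log₂ 8) = 400 / (5 − 3) = 200 ms/bit
  a = 875 − 200 × 3 = 275 ms
Then RT(4) = 275 + 200 × log₂ 4 = 275 + 200 × 2 ≈ 675.000 ms.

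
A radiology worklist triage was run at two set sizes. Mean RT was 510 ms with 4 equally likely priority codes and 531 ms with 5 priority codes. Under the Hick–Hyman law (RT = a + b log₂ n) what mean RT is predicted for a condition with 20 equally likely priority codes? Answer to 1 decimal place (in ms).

Fit slope and intercept:
  b = (531 − 510) / (log₂ 5 − log₂ 4) = 21 / (2.3219 − 2) = 65.232 ms/bit
  a = 510 − 65.232 × 2 = 379.536 ms
Then RT(20) = 379.536 + 65.232 × log₂ 20 = 379.536 + 65.232 × 4.3219 ≈ 661.464 ms.

661.5 ms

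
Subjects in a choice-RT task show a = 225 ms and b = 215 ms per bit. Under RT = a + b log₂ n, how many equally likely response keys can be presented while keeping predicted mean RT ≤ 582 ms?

215·log₂ n ≤ 582 − 225 = 357, giving log₂ n ≤ 1.6605 and n ≤ 3.161. The largest whole number is 3.

3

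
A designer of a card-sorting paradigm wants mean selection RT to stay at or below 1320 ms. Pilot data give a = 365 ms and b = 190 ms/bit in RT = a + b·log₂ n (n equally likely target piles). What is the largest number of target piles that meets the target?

Set 365 + 190·log₂ n ≤ 1320 → log₂ n ≤ (1320 − 365)/190 = 5.0263.
So n ≤ 2^5.0263 = 32.589; the largest integer n is 32.

32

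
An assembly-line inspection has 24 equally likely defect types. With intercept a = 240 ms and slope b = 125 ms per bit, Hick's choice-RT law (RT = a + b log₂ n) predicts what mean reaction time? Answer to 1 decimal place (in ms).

813.1 ms

log₂(24) = 4.5850 bits, so RT = 240 + 125 × 4.5850 ≈ 813.120 ms.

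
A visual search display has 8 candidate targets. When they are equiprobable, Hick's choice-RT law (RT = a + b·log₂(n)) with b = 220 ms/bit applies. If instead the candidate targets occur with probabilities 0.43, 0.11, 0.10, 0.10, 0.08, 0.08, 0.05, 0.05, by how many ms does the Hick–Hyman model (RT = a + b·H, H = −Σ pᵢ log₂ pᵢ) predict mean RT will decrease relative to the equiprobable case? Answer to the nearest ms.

98 ms

The RT saving is b·ΔH. Equiprobable H₀ = log₂(8) = 3.0000 bits; with the given probabilities H = 2.5534 bits.
b·(H₀ − H) = 220 × (3.0000 − 2.5534) = 98.24 ms.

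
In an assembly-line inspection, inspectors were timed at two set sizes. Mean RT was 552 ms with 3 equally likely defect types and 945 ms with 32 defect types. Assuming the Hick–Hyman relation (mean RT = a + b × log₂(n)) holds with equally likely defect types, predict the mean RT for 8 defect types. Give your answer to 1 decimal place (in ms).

Solve the two-equation system in a and b:
  b = (945 − 552) / (log₂ 32 − log₂ 3) = 393 / (5 − 1.5850) = 115.079 ms/bit
  a = 552 − 115.079 × 1.5850 = 369.604 ms
Then RT(8) = 369.604 + 115.079 × log₂ 8 = 369.604 + 115.079 × 3 ≈ 714.841 ms.

714.8 ms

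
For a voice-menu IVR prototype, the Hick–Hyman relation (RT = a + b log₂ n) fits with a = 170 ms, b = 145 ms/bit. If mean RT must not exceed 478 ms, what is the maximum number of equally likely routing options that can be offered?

4

Information budget: (478 − 170)/145 = 2.1241 bits, so n ≤ 2^2.1241 = 4.359 → at most 4.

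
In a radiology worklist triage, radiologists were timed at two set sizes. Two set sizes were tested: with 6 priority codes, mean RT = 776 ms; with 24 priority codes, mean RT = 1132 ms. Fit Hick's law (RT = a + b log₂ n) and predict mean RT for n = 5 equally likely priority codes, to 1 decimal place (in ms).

Solve the two-equation system in a and b:
  b = (1132 − 776) / (log₂ 24 − log₂ 6) = 356 / (4.5850 − 2.5850) = 178.000 ms/bit
  a = 776 − 178.000 × 2.5850 = 315.877 ms
Then RT(5) = 315.877 + 178.000 × log₂ 5 = 315.877 + 178.000 × 2.3219 ≈ 729.180 ms.

729.2 ms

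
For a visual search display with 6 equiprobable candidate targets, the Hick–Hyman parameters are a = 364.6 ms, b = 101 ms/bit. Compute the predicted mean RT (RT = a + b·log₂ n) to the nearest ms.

log₂(6) = 2.5850 bits, so RT = 364.6 + 101 × 2.5850 ≈ 625.681 ms.

626 ms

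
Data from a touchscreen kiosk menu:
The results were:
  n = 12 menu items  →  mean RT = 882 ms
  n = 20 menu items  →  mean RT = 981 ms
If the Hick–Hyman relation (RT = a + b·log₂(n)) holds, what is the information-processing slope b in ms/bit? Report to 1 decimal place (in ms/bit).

134.3 ms/bit

b = (RT₂ − RT₁)/(log₂ n₂ − log₂ n₁) = (981 − 882)/(4.3219 − 3.5850) = 134.335 ms/bit.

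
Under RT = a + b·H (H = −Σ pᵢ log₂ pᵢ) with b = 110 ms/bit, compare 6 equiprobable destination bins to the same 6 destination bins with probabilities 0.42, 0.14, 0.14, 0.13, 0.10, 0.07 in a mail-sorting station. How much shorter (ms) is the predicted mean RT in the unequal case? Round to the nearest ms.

The RT saving is b·ΔH. Equiprobable H₀ = log₂(6) = 2.5850 bits; with the given probabilities H = 2.3033 bits.
b·(H₀ − H) = 110 × (2.5850 − 2.3033) = 30.99 ms.

31 ms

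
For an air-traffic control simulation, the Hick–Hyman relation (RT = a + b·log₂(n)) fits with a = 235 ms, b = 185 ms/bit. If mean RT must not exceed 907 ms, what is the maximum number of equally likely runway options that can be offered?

185·log₂ n ≤ 907 − 235 = 672, giving log₂ n ≤ 3.6324 and n ≤ 12.401. The largest whole number is 12.

12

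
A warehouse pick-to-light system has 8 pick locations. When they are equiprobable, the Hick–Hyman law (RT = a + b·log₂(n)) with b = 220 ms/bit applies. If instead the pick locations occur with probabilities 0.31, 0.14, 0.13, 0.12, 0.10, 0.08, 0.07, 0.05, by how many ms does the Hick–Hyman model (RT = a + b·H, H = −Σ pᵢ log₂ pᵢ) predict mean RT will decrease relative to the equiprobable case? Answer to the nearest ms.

49 ms

The RT saving is b·ΔH. Equiprobable H₀ = log₂(8) = 3.0000 bits; with the given probabilities H = 2.7790 bits.
b·(H₀ − H) = 220 × (3.0000 − 2.7790) = 48.63 ms.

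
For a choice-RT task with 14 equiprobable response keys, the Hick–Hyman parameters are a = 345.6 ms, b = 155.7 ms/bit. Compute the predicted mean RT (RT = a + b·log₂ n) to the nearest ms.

log₂(14) = 3.8074 bits, so RT = 345.6 + 155.7 × 3.8074 ≈ 938.405 ms.

938 ms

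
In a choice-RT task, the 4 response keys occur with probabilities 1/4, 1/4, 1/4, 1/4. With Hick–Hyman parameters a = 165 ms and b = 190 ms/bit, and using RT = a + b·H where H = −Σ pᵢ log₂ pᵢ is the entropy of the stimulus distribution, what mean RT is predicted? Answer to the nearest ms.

Each term −pᵢ log₂ pᵢ: 0.25·2 + 0.25·2 + 0.25·2 + 0.25·2; summed, H = 2.000 bits.
Mean RT = a + bH = 165 + 190·2.000 = 545.00 ms.

545 ms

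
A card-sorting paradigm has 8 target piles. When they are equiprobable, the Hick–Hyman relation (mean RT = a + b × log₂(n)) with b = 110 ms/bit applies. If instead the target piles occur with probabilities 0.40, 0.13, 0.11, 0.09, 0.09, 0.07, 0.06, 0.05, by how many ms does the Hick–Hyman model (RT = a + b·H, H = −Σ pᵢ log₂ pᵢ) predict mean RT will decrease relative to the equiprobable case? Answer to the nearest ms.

The RT saving is b·ΔH. Equiprobable H₀ = log₂(8) = 3.0000 bits; with the given probabilities H = 2.6152 bits.
b·(H₀ − H) = 110 × (3.0000 − 2.6152) = 42.33 ms.

42 ms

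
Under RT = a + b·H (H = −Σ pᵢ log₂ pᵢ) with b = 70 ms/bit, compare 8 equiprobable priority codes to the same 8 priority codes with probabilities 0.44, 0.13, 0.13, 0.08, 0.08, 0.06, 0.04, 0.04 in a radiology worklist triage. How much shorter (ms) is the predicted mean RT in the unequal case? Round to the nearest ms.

36 ms

Equiprobable entropy H₀ = log₂ 8 = 3.0000 bits.
Skewed entropy H = −Σ pᵢ log₂ pᵢ = 2.4845 bits.
ΔRT = b·(H₀ − H) = 70 × 0.5155 = 36.09 ms.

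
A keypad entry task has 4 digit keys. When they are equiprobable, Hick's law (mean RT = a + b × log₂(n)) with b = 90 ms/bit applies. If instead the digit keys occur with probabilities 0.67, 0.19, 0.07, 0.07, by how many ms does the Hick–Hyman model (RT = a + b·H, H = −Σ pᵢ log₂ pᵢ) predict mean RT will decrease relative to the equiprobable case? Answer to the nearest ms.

Equiprobable entropy H₀ = log₂ 4 = 2.0000 bits.
Skewed entropy H = −Σ pᵢ log₂ pᵢ = 1.3794 bits.
ΔRT = b·(H₀ − H) = 90 × 0.6206 = 55.85 ms.

56 ms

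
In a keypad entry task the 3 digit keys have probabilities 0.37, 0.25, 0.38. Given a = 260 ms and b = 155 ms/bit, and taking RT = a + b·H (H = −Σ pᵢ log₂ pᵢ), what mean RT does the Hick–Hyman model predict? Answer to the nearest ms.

Entropy contributions −pᵢ log₂ pᵢ: 0.5307, 0.5000, 0.5305; sum H = 1.5612 bits.
RT = a + bH = 260 + 155·1.5612 = 501.98 ms.

502 ms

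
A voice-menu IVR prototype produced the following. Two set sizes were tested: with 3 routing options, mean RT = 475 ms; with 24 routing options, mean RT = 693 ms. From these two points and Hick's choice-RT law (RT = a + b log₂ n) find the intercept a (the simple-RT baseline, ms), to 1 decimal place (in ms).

b = (RT₂ − RT₁)/(log₂ n₂ − log₂ n₁) = (693 − 475)/(4.5850 − 1.5850) = 72.667 ms/bit.
Intercept: a = 475 − 72.667·log₂(3) = 359.826 ms.

359.8 ms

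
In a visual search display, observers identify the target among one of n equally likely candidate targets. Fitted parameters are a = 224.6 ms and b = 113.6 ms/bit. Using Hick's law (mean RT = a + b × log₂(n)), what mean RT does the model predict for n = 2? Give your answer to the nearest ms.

log₂(2) = 1 bits, so RT = 224.6 + 113.6 × 1 ≈ 338.200 ms.

338 ms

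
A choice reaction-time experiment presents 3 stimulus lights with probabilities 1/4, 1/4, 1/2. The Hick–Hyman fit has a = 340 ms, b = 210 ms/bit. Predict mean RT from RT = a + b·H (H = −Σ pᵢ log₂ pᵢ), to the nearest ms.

Each term −pᵢ log₂ pᵢ: 0.25·2 + 0.25·2 + 0.5·1; summed, H = 1.500 bits.
Mean RT = a + bH = 340 + 210·1.500 = 655.00 ms.

655 ms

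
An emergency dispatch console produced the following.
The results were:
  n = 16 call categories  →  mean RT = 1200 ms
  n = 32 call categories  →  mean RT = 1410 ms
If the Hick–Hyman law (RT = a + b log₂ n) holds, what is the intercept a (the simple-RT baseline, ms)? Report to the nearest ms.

The slope on a log₂ axis is (1410 − 1200) / (5 − 4) = 210 ms/bit.
Intercept: a = 1200 − 210·log₂(16) = 360.000 ms.

360 ms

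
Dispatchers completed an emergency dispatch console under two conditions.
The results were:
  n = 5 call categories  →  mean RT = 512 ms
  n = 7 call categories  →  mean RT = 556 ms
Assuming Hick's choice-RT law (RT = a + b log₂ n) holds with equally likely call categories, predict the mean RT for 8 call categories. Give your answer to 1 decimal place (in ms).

573.5 ms

With log₂ n on the abscissa the relation is linear; from the two conditions:
  b = (556 − 512) / (log₂ 7 − log₂ 5) = 44 / (2.8074 − 2.3219) = 90.642 ms/bit
  a = 512 − 90.642 × 2.3219 = 301.536 ms
Then RT(8) = 301.536 + 90.642 × log₂ 8 = 301.536 + 90.642 × 3 ≈ 573.462 ms.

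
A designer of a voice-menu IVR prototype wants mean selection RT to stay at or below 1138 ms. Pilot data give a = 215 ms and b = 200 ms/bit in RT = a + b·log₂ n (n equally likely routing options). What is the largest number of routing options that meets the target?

200·log₂ n ≤ 1138 − 215 = 923, giving log₂ n ≤ 4.6150 and n ≤ 24.505. The largest whole number is 24.

24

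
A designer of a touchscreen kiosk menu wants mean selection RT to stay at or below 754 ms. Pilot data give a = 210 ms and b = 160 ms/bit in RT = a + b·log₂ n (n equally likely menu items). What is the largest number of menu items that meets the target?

10

Set 210 + 160·log₂ n ≤ 754 → log₂ n ≤ (754 − 210)/160 = 3.4000.
So n ≤ 2^3.4000 = 10.556; the largest integer n is 10.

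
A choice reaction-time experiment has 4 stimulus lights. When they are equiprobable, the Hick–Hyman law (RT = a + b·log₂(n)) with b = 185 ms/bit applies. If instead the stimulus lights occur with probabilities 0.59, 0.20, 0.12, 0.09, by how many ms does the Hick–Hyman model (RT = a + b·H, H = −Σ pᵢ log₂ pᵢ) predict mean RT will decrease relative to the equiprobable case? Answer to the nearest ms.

75 ms

The RT saving is b·ΔH. Equiprobable H₀ = log₂(4) = 2.0000 bits; with the given probabilities H = 1.5932 bits.
b·(H₀ − H) = 185 × (2.0000 − 1.5932) = 75.25 ms.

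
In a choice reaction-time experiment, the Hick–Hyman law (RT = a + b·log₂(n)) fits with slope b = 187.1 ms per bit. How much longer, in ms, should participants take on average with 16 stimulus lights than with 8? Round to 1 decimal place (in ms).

187.1 ms

The intercept a cancels: ΔRT = b·(log₂ n₂ − log₂ n₁) = b·log₂(n₂/n₁).
log₂(16) − log₂(8) = log₂(16/8) = log₂(2) = 1.
ΔRT = 187.1 × 1.0000 = 187.100 ms.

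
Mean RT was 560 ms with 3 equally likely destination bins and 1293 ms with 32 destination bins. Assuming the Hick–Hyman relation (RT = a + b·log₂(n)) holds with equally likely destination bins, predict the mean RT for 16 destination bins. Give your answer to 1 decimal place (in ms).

1078.4 ms

Solve the two-equation system in a and b:
  b = (1293 − 560) / (log₂ 32 − log₂ 3) = 733 / (5 − 1.5850) = 214.639 ms/bit
  a = 560 − 214.639 × 1.5850 = 219.805 ms
Then RT(16) = 219.805 + 214.639 × log₂ 16 = 219.805 + 214.639 × 4 ≈ 1078.361 ms.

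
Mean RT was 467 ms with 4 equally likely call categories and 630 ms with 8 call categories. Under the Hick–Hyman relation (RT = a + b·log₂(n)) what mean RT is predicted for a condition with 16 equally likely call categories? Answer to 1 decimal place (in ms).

793.0 ms

Fit slope and intercept:
  b = (630 − 467) / (log₂ 8 − log₂ 4) = 163 / (3 − 2) = 163.000 ms/bit
  a = 467 − 163.000 × 2 = 141.000 ms
Then RT(16) = 141.000 + 163.000 × log₂ 16 = 141.000 + 163.000 × 4 ≈ 793.000 ms.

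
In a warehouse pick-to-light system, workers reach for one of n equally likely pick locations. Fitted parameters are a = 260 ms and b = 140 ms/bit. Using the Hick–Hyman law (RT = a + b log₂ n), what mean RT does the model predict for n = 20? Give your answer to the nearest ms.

865 ms

log₂(20) = 4.3219 bits, so RT = 260 + 140 × 4.3219 ≈ 865.070 ms.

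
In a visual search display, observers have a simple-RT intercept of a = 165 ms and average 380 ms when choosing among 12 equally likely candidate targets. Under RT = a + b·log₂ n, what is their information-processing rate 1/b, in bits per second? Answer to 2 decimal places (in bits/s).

Choice component = 380 − 165 = 215 ms over log₂(12) = 3.5850 bits.
b = 215 / 3.5850 = 59.973 ms/bit, so 1/b = 16.674 bits/s.

16.67 bits/s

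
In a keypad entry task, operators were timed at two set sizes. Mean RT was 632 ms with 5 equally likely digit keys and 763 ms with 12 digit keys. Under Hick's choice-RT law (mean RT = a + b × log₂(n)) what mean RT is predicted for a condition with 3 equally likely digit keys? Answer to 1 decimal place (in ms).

RT is linear in log₂ n, so two points fix the line:
  b = (763 − 632) / (log₂ 12 − log₂ 5) = 131 / (3.5850 − 2.3219) = 103.718 ms/bit
  a = 632 − 103.718 × 2.3219 = 391.173 ms
Then RT(3) = 391.173 + 103.718 × log₂ 3 = 391.173 + 103.718 × 1.5850 ≈ 555.563 ms.

555.6 ms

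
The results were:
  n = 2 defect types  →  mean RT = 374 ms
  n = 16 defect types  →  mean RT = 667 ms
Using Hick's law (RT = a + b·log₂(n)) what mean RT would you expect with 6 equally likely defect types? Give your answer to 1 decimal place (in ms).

528.8 ms

With log₂ n on the abscissa the relation is linear; from the two conditions:
  b = (667 − 374) / (log₂ 16 − log₂ 2) = 293 / (4 − 1) = 97.667 ms/bit
  a = 374 − 97.667 × 1 = 276.333 ms
Then RT(6) = 276.333 + 97.667 × log₂ 6 = 276.333 + 97.667 × 2.5850 ≈ 528.798 ms.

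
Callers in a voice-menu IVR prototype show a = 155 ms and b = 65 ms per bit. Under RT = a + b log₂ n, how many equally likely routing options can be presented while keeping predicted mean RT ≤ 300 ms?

65·log₂ n ≤ 300 − 155 = 145, giving log₂ n ≤ 2.2308 and n ≤ 4.694. The largest whole number is 4.

4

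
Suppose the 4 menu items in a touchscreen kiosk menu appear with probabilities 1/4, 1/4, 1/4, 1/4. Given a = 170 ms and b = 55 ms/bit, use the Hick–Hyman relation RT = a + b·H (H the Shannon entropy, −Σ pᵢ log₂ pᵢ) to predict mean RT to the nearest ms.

280 ms

Each term −pᵢ log₂ pᵢ: 0.25·2 + 0.25·2 + 0.25·2 + 0.25·2; summed, H = 2.000 bits.
Mean RT = a + bH = 170 + 55·2.000 = 280.00 ms.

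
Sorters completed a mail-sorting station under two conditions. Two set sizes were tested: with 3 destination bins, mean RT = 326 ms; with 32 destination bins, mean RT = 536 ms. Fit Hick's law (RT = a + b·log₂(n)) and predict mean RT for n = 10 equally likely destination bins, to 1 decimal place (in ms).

Fit slope and intercept:
  b = (536 − 326) / (log₂ 32 − log₂ 3) = 210 / (5 − 1.5850) = 61.493 ms/bit
  a = 326 − 61.493 × 1.5850 = 228.536 ms
Then RT(10) = 228.536 + 61.493 × log₂ 10 = 228.536 + 61.493 × 3.3219 ≈ 432.811 ms.

432.8 ms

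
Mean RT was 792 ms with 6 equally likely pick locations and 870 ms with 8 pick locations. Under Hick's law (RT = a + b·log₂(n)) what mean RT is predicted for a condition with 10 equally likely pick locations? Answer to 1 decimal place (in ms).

Solve the two-equation system in a and b:
  b = (870 − 792) / (log₂ 8 − log₂ 6) = 78 / (3 − 2.5850) = 187.935 ms/bit
  a = 792 − 187.935 × 2.5850 = 306.196 ms
Then RT(10) = 306.196 + 187.935 × log₂ 10 = 306.196 + 187.935 × 3.3219 ≈ 930.502 ms.

930.5 ms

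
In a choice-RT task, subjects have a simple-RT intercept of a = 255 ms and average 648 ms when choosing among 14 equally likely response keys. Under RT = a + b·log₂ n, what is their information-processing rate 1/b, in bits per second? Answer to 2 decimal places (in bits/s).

b = (648 − 255)/log₂ 14 = 393/3.8074 = 103.221 ms per bit = 0.10322 s/bit; the reciprocal is 9.688 bits/s.

9.69 bits/s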